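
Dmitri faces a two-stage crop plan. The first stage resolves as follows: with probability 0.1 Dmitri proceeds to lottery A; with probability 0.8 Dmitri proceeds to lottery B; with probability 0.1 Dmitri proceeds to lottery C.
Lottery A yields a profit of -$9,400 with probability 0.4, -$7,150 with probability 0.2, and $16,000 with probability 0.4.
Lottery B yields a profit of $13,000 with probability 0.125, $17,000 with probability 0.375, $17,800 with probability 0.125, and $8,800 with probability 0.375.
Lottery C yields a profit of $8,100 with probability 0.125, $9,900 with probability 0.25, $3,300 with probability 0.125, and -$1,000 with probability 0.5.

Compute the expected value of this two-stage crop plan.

$11,281

EV(A) = 0.4 × (-9400) + 0.2 × (-7150) + 0.4 × 16000 = -3760 − 1430 + 6400 = 1210
EV(B) = 0.125 × 13000 + 0.375 × 17000 + 0.125 × 17800 + 0.375 × 8800 = 1625 + 6375 + 2225 + 3300 = 13525
EV(C) = 0.125 × 8100 + 0.25 × 9900 + 0.125 × 3300 + 0.5 × (-1000) = 1012.5 + 2475 + 412.5 − 500 = 3400
Overall = 0.1 × 1210 + 0.8 × 13525 + 0.1 × 3400 = 121 + 10820 + 340 = 11281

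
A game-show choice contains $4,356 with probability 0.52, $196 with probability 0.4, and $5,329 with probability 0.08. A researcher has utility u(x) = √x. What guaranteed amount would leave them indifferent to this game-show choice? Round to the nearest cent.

E[u] = 0.52·√4356 + 0.4·√196 + 0.08·√5329 = 0.52·66 + 0.4·14 + 0.08·73 = 45.76
CE = (45.76)² = 2093.9776

$2,093.98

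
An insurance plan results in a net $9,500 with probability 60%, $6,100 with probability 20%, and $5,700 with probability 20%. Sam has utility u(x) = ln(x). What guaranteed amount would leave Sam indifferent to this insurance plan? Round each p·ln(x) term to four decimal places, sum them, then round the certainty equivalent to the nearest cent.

E[u] = 0.6·ln(9500) + 0.2·ln(6100) + 0.2·ln(5700) = 5.4954 + 1.7432 + 1.7296 = 8.9682
CE = e^8.9682 ≈ 7849.46

$7,849.46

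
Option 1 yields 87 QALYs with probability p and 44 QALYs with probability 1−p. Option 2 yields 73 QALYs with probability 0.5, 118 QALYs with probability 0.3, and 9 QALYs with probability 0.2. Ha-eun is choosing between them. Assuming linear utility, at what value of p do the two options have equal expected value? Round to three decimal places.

EV(Option 2) = 0.5 × 73 + 0.3 × 118 + 0.2 × 9 = 36.5 + 35.4 + 1.8 = 73.7
p·87 + (1−p)·44 = 73.7
43p + 44 = 73.7
p = (73.7 − 44) / 43

p = 0.691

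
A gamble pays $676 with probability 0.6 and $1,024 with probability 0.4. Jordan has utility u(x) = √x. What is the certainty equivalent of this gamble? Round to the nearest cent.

$806.56

E[u] = 0.6·√676 + 0.4·√1024 = 0.6·26 + 0.4·32 = 28.4
CE = (28.4)² = 806.56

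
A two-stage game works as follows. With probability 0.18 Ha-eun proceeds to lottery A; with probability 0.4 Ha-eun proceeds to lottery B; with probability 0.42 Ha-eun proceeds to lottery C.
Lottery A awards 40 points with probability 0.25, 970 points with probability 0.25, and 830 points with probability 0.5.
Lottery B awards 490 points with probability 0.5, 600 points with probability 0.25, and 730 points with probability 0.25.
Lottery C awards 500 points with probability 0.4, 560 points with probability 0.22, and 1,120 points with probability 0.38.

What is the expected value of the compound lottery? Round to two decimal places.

EV(A) = 0.25 × 40 + 0.25 × 970 + 0.5 × 830 = 10 + 242.5 + 415 = 667.5
EV(B) = 0.5 × 490 + 0.25 × 600 + 0.25 × 730 = 245 + 150 + 182.5 = 577.5
EV(C) = 0.4 × 500 + 0.22 × 560 + 0.38 × 1120 = 200 + 123.2 + 425.6 = 748.8
Overall = 0.18 × 667.5 + 0.4 × 577.5 + 0.42 × 748.8 = 120.15 + 231 + 314.496 = 665.646

665.65 points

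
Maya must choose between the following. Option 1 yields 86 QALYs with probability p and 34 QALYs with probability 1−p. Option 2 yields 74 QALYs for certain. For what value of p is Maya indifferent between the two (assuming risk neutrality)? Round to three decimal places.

p = 0.769

p·86 + (1−p)·34 = 74
52p + 34 = 74
p = (74 − 34) / 52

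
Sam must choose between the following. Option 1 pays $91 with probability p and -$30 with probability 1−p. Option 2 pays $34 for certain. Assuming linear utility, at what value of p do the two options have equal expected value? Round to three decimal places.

p = 0.529

p·91 + (1−p)·(-30) = 34
121p − 30 = 34
p = (34 + 30) / 121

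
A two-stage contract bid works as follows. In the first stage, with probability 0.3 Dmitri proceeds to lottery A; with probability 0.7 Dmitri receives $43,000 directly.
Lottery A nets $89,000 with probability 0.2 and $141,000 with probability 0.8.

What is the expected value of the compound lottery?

EV(A) = 0.2 × 89000 + 0.8 × 141000 = 17800 + 112800 = 130600
Branch B: 43000 (certain)
Overall = 0.3 × 130600 + 0.7 × 43000 = 39180 + 30100 = 69280

$69,280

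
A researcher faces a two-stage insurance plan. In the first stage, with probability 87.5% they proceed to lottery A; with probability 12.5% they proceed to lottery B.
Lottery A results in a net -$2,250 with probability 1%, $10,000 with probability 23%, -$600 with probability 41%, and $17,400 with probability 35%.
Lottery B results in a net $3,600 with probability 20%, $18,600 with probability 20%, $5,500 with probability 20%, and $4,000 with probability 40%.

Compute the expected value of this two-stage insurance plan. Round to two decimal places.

$7,998.81

EV(A) = 0.01 × (-2250) + 0.23 × 10000 + 0.41 × (-600) + 0.35 × 17400 = -22.5 + 2300 − 246 + 6090 = 8121.5
EV(B) = 0.2 × 3600 + 0.2 × 18600 + 0.2 × 5500 + 0.4 × 4000 = 720 + 3720 + 1100 + 1600 = 7140
Overall = 0.875 × 8121.5 + 0.125 × 7140 = 7106.3125 + 892.5 = 7998.8125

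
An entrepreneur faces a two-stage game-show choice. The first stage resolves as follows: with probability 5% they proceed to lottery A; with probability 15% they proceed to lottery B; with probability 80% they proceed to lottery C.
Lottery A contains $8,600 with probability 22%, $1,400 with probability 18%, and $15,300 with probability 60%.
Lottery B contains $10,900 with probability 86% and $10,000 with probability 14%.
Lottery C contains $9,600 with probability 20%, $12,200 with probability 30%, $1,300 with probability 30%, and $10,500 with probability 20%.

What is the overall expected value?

$8,638.30

EV(A) = 0.22 × 8600 + 0.18 × 1400 + 0.6 × 15300 = 1892 + 252 + 9180 = 11324
EV(B) = 0.86 × 10900 + 0.14 × 10000 = 9374 + 1400 = 10774
EV(C) = 0.2 × 9600 + 0.3 × 12200 + 0.3 × 1300 + 0.2 × 10500 = 1920 + 3660 + 390 + 2100 = 8070
Overall = 0.05 × 11324 + 0.15 × 10774 + 0.8 × 8070 = 566.2 + 1616.1 + 6456 = 8638.3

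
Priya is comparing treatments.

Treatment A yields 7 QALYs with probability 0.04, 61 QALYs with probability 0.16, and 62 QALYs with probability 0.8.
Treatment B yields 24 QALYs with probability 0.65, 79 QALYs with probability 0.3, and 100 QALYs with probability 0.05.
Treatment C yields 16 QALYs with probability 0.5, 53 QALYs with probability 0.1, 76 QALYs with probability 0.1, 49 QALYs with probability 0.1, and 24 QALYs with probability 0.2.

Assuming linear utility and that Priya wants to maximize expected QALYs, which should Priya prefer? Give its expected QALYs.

Treatment A = 0.04 × 7 + 0.16 × 61 + 0.8 × 62 = 0.28 + 9.76 + 49.6 = 59.64
Treatment B = 0.65 × 24 + 0.3 × 79 + 0.05 × 100 = 15.6 + 23.7 + 5 = 44.3
Treatment C = 0.5 × 16 + 0.1 × 53 + 0.1 × 76 + 0.1 × 49 + 0.2 × 24 = 8 + 5.3 + 7.6 + 4.9 + 4.8 = 30.6

Treatment A (59.64 QALYs)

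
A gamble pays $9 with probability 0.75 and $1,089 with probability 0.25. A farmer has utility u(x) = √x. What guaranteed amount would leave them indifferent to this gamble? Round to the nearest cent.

$110.25

E[u] = 0.75·√9 + 0.25·√1089 = 0.75·3 + 0.25·33 = 10.5
CE = (10.5)² = 110.25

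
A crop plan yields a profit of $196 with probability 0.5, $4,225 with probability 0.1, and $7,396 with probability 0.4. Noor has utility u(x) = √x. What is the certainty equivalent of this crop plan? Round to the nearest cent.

E[u] = 0.5·√196 + 0.1·√4225 + 0.4·√7396 = 0.5·14 + 0.1·65 + 0.4·86 = 47.9
CE = (47.9)² = 2294.41

$2,294.41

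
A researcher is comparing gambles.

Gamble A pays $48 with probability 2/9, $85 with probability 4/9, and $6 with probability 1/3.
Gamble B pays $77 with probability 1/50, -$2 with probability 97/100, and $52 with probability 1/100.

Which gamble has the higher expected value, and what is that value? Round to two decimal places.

Gamble A ($50.44)

Gamble A = 2/9 × 48 + 4/9 × 85 + 1/3 × 6 = 10.6667 + 37.7778 + 2 = 50.4444
Gamble B = 1/50 × 77 + 97/100 × (-2) + 1/100 × 52 = 1.54 − 1.94 + 0.52 = 0.12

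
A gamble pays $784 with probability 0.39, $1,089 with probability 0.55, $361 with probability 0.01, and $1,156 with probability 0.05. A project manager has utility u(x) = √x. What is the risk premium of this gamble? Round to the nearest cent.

E[u] = 0.39·√784 + 0.55·√1089 + 0.01·√361 + 0.05·√1156 = 0.39·28 + 0.55·33 + 0.01·19 + 0.05·34 = 30.96
CE = (30.96)² = 958.5216
Risk premium = EV − CE = 966.12 − 958.5216 = 7.5984

$7.60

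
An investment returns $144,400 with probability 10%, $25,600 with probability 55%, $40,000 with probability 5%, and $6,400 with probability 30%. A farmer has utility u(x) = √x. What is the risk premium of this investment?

E[u] = 0.1·√144400 + 0.55·√25600 + 0.05·√40000 + 0.3·√6400 = 0.1·380 + 0.55·160 + 0.05·200 + 0.3·80 = 160
CE = (160)² = 25600
Risk premium = EV − CE = 32440 − 25600 = 6840

$6,840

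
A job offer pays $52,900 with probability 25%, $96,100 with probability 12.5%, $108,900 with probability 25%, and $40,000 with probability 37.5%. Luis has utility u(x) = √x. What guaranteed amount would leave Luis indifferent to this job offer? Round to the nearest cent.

E[u] = 0.25·√52900 + 0.125·√96100 + 0.25·√108900 + 0.375·√40000 = 0.25·230 + 0.125·310 + 0.25·330 + 0.375·200 = 253.75
CE = (253.75)² = 64389.0625

$64,389.06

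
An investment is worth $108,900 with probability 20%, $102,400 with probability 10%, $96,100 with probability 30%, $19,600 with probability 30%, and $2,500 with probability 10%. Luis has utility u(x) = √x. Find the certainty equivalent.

E[u] = 0.2·√108900 + 0.1·√102400 + 0.3·√96100 + 0.3·√19600 + 0.1·√2500 = 0.2·330 + 0.1·320 + 0.3·310 + 0.3·140 + 0.1·50 = 238
CE = (238)² = 56644

$56,644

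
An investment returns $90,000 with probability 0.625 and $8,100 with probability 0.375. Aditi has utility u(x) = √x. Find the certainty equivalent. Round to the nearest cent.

E[u] = 0.625·√90000 + 0.375·√8100 = 0.625·300 + 0.375·90 = 221.25
CE = (221.25)² = 48951.5625

$48,951.56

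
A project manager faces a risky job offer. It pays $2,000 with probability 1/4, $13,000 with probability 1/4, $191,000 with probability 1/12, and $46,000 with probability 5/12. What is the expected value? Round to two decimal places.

EV = 1/4 × 2000 + 1/4 × 13000 + 1/12 × 191000 + 5/12 × 46000 = 500 + 3250 + 15916.6667 + 19166.6667 = 38833.3333

$38,833.33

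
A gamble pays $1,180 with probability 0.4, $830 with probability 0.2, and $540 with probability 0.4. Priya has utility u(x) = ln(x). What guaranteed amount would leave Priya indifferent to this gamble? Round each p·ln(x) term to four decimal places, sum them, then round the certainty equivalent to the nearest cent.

E[u] = 0.4·ln(1180) + 0.2·ln(830) + 0.4·ln(540) = 2.8293 + 1.3443 + 2.5166 = 6.6902
CE = e^6.6902 ≈ 804.48

$804.48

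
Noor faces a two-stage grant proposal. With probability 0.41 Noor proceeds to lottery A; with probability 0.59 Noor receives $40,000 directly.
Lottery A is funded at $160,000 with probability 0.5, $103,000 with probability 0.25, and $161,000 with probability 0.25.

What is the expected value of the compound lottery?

EV(A) = 0.5 × 160000 + 0.25 × 103000 + 0.25 × 161000 = 80000 + 25750 + 40250 = 146000
Branch B: 40000 (certain)
Overall = 0.41 × 146000 + 0.59 × 40000 = 59860 + 23600 = 83460

$83,460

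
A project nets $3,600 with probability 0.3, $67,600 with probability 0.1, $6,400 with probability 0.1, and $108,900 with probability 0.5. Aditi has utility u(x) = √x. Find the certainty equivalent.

$47,089

E[u] = 0.3·√3600 + 0.1·√67600 + 0.1·√6400 + 0.5·√108900 = 0.3·60 + 0.1·260 + 0.1·80 + 0.5·330 = 217
CE = (217)² = 47089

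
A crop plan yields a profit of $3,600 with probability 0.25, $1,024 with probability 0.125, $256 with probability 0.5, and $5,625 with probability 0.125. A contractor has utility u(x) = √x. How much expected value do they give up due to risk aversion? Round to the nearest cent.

E[u] = 0.25·√3600 + 0.125·√1024 + 0.5·√256 + 0.125·√5625 = 0.25·60 + 0.125·32 + 0.5·16 + 0.125·75 = 36.375
CE = (36.375)² = 1323.140625
Risk premium = EV − CE = 1859.125 − 1323.140625 = 535.984375

$535.98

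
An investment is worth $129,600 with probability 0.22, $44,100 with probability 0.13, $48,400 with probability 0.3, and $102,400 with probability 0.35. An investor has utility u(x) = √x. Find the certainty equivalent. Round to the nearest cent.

$80,940.25

E[u] = 0.22·√129600 + 0.13·√44100 + 0.3·√48400 + 0.35·√102400 = 0.22·360 + 0.13·210 + 0.3·220 + 0.35·320 = 284.5
CE = (284.5)² = 80940.25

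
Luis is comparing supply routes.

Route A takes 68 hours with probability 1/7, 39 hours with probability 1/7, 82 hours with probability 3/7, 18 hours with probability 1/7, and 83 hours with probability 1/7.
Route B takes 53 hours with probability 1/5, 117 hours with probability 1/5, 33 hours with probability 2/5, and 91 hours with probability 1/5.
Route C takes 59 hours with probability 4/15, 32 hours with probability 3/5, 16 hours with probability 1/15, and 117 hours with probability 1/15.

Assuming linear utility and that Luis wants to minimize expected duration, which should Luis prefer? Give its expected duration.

Route C (43.8 hours)

Route A = 1/7 × 68 + 1/7 × 39 + 3/7 × 82 + 1/7 × 18 + 1/7 × 83 = 9.7143 + 5.5714 + 35.1429 + 2.5714 + 11.8571 = 64.8571
Route B = 1/5 × 53 + 1/5 × 117 + 2/5 × 33 + 1/5 × 91 = 10.6 + 23.4 + 13.2 + 18.2 = 65.4
Route C = 4/15 × 59 + 3/5 × 32 + 1/15 × 16 + 1/15 × 117 = 15.7333 + 19.2 + 1.0667 + 7.8 = 43.8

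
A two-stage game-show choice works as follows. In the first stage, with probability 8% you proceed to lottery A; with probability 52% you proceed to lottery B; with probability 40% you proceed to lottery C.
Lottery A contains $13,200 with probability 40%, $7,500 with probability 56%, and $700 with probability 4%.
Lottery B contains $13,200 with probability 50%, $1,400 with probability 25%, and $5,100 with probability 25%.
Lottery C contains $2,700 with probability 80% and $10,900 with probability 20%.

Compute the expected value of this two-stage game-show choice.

$6,773.64

EV(A) = 0.4 × 13200 + 0.56 × 7500 + 0.04 × 700 = 5280 + 4200 + 28 = 9508
EV(B) = 0.5 × 13200 + 0.25 × 1400 + 0.25 × 5100 = 6600 + 350 + 1275 = 8225
EV(C) = 0.8 × 2700 + 0.2 × 10900 = 2160 + 2180 = 4340
Overall = 0.08 × 9508 + 0.52 × 8225 + 0.4 × 4340 = 760.64 + 4277 + 1736 = 6773.64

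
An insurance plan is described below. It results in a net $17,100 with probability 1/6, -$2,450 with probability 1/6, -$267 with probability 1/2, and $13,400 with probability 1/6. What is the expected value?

$4,541.50

EV = 1/6 × 17100 + 1/6 × (-2450) + 1/2 × (-267) + 1/6 × 13400 = 2850 − 408.3333 − 133.5 + 2233.3333 = 4541.5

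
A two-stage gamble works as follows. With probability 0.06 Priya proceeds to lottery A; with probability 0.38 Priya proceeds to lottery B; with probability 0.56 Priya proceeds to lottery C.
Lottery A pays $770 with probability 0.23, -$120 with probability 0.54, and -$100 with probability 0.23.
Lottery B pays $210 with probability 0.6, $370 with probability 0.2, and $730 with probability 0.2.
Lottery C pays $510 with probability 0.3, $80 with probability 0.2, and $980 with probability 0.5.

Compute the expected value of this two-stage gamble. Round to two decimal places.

EV(A) = 0.23 × 770 + 0.54 × (-120) + 0.23 × (-100) = 177.1 − 64.8 − 23 = 89.3
EV(B) = 0.6 × 210 + 0.2 × 370 + 0.2 × 730 = 126 + 74 + 146 = 346
EV(C) = 0.3 × 510 + 0.2 × 80 + 0.5 × 980 = 153 + 16 + 490 = 659
Overall = 0.06 × 89.3 + 0.38 × 346 + 0.56 × 659 = 5.358 + 131.48 + 369.04 = 505.878

$505.88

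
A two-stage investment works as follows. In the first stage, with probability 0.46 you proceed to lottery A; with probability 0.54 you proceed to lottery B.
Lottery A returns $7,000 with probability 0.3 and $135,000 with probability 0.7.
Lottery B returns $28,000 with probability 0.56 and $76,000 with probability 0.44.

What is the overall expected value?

$70,960.80

EV(A) = 0.3 × 7000 + 0.7 × 135000 = 2100 + 94500 = 96600
EV(B) = 0.56 × 28000 + 0.44 × 76000 = 15680 + 33440 = 49120
Overall = 0.46 × 96600 + 0.54 × 49120 = 44436 + 26524.8 = 70960.8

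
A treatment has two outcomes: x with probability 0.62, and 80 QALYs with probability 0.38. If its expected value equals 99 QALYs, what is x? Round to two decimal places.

x = 110.65 QALYs

0.62·x + 0.38·80 = 99
0.62·x = 99 − 30.4 = 68.6
x = 68.6 / 0.62 = 110.6452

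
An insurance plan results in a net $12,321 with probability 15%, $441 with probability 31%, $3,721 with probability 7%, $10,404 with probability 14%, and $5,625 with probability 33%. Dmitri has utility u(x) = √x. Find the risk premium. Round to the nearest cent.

$1,141.21

E[u] = 0.15·√12321 + 0.31·√441 + 0.07·√3721 + 0.14·√10404 + 0.33·√5625 = 0.15·111 + 0.31·21 + 0.07·61 + 0.14·102 + 0.33·75 = 66.46
CE = (66.46)² = 4416.9316
Risk premium = EV − CE = 5558.14 − 4416.9316 = 1141.2084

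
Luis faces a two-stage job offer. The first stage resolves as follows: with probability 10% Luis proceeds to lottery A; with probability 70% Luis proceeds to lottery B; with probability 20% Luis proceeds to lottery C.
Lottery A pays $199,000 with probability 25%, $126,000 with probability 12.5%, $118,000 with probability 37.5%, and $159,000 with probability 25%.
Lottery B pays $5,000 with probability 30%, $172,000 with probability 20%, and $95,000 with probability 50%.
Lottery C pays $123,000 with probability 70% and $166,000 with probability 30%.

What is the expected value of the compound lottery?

$100,510

EV(A) = 0.25 × 199000 + 0.125 × 126000 + 0.375 × 118000 + 0.25 × 159000 = 49750 + 15750 + 44250 + 39750 = 149500
EV(B) = 0.3 × 5000 + 0.2 × 172000 + 0.5 × 95000 = 1500 + 34400 + 47500 = 83400
EV(C) = 0.7 × 123000 + 0.3 × 166000 = 86100 + 49800 = 135900
Overall = 0.1 × 149500 + 0.7 × 83400 + 0.2 × 135900 = 14950 + 58380 + 27180 = 100510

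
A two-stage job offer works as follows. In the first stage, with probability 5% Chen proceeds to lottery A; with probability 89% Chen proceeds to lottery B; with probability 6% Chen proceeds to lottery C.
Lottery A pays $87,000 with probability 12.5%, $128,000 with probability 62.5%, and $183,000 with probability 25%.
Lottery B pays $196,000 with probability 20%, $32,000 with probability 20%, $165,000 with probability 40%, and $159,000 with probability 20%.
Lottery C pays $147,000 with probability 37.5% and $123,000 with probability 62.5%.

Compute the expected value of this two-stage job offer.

$142,377.25

EV(A) = 0.125 × 87000 + 0.625 × 128000 + 0.25 × 183000 = 10875 + 80000 + 45750 = 136625
EV(B) = 0.2 × 196000 + 0.2 × 32000 + 0.4 × 165000 + 0.2 × 159000 = 39200 + 6400 + 66000 + 31800 = 143400
EV(C) = 0.375 × 147000 + 0.625 × 123000 = 55125 + 76875 = 132000
Overall = 0.05 × 136625 + 0.89 × 143400 + 0.06 × 132000 = 6831.25 + 127626 + 7920 = 142377.25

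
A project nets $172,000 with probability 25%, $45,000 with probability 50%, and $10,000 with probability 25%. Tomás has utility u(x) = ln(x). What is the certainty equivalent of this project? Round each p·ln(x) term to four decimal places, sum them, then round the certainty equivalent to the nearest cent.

$43,200.18

E[u] = 0.25·ln(172000) + 0.5·ln(45000) + 0.25·ln(10000) = 3.0138 + 5.3572 + 2.3026 = 10.6736
CE = e^10.6736 ≈ 43200.18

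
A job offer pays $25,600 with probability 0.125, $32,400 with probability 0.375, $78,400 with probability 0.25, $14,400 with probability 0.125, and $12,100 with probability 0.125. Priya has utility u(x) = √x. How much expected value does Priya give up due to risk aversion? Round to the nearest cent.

E[u] = 0.125·√25600 + 0.375·√32400 + 0.25·√78400 + 0.125·√14400 + 0.125·√12100 = 0.125·160 + 0.375·180 + 0.25·280 + 0.125·120 + 0.125·110 = 186.25
CE = (186.25)² = 34689.0625
Risk premium = EV − CE = 38262.5 − 34689.0625 = 3573.4375

$3,573.44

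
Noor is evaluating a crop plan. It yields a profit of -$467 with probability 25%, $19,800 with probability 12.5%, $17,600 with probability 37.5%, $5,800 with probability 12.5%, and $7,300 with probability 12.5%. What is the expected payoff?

EV = 0.25 × (-467) + 0.125 × 19800 + 0.375 × 17600 + 0.125 × 5800 + 0.125 × 7300 = -116.75 + 2475 + 6600 + 725 + 912.5 = 10595.75

$10,595.75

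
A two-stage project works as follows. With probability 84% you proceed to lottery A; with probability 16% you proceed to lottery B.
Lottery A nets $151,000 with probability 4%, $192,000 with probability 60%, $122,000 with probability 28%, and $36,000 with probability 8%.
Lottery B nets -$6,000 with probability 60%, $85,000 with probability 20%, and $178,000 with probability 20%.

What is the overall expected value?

$140,795.20

EV(A) = 0.04 × 151000 + 0.6 × 192000 + 0.28 × 122000 + 0.08 × 36000 = 6040 + 115200 + 34160 + 2880 = 158280
EV(B) = 0.6 × (-6000) + 0.2 × 85000 + 0.2 × 178000 = -3600 + 17000 + 35600 = 49000
Overall = 0.84 × 158280 + 0.16 × 49000 = 132955.2 + 7840 = 140795.2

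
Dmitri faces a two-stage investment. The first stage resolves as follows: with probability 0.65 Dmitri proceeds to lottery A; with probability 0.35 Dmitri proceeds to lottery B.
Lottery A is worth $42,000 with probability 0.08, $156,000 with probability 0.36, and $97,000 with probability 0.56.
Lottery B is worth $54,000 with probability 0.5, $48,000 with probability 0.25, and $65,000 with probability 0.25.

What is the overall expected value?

EV(A) = 0.08 × 42000 + 0.36 × 156000 + 0.56 × 97000 = 3360 + 56160 + 54320 = 113840
EV(B) = 0.5 × 54000 + 0.25 × 48000 + 0.25 × 65000 = 27000 + 12000 + 16250 = 55250
Overall = 0.65 × 113840 + 0.35 × 55250 = 73996 + 19337.5 = 93333.5

$93,333.50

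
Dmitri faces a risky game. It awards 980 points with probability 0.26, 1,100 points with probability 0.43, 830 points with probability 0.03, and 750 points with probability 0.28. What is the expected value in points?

962.7 points

EV = 0.26 × 980 + 0.43 × 1100 + 0.03 × 830 + 0.28 × 750 = 254.8 + 473 + 24.9 + 210 = 962.7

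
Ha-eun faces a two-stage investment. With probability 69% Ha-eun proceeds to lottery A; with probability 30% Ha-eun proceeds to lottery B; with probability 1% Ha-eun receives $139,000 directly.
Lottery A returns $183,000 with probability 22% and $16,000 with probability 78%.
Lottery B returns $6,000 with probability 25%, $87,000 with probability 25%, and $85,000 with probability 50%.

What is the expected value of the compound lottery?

$57,505.60

EV(A) = 0.22 × 183000 + 0.78 × 16000 = 40260 + 12480 = 52740
EV(B) = 0.25 × 6000 + 0.25 × 87000 + 0.5 × 85000 = 1500 + 21750 + 42500 = 65750
Branch C: 139000 (certain)
Overall = 0.69 × 52740 + 0.3 × 65750 + 0.01 × 139000 = 36390.6 + 19725 + 1390 = 57505.6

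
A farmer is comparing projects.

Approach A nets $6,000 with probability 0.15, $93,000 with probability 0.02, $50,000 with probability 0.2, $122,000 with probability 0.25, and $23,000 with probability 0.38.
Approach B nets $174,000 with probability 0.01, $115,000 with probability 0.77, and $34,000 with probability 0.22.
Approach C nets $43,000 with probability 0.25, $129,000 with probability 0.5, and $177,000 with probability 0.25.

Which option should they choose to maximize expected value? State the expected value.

Approach C ($119,500)

Approach A = 0.15 × 6000 + 0.02 × 93000 + 0.2 × 50000 + 0.25 × 122000 + 0.38 × 23000 = 900 + 1860 + 10000 + 30500 + 8740 = 52000
Approach B = 0.01 × 174000 + 0.77 × 115000 + 0.22 × 34000 = 1740 + 88550 + 7480 = 97770
Approach C = 0.25 × 43000 + 0.5 × 129000 + 0.25 × 177000 = 10750 + 64500 + 44250 = 119500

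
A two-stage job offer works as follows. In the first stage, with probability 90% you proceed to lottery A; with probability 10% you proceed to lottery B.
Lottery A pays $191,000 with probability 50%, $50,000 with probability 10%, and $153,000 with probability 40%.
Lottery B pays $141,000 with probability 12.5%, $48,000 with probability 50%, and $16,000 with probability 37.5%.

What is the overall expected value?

EV(A) = 0.5 × 191000 + 0.1 × 50000 + 0.4 × 153000 = 95500 + 5000 + 61200 = 161700
EV(B) = 0.125 × 141000 + 0.5 × 48000 + 0.375 × 16000 = 17625 + 24000 + 6000 = 47625
Overall = 0.9 × 161700 + 0.1 × 47625 = 145530 + 4762.5 = 150292.5

$150,292.50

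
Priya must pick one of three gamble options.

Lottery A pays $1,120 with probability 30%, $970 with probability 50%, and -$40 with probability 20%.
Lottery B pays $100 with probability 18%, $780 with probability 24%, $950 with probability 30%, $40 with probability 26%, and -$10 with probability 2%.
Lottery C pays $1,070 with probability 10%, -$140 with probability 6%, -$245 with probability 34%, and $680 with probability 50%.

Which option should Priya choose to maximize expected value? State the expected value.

Lottery A ($813)

Lottery A = 0.3 × 1120 + 0.5 × 970 + 0.2 × (-40) = 336 + 485 − 8 = 813
Lottery B = 0.18 × 100 + 0.24 × 780 + 0.3 × 950 + 0.26 × 40 + 0.02 × (-10) = 18 + 187.2 + 285 + 10.4 − 0.2 = 500.4
Lottery C = 0.1 × 1070 + 0.06 × (-140) + 0.34 × (-245) + 0.5 × 680 = 107 − 8.4 − 83.3 + 340 = 355.3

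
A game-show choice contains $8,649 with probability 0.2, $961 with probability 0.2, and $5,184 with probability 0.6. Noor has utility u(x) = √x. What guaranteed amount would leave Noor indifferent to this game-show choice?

$4,624

E[u] = 0.2·√8649 + 0.2·√961 + 0.6·√5184 = 0.2·93 + 0.2·31 + 0.6·72 = 68
CE = (68)² = 4624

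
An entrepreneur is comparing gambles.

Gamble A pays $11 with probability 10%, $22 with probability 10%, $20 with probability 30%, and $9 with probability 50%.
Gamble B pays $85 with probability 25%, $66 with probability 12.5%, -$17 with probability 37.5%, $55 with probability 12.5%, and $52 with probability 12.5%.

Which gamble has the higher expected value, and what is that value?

Gamble B ($36.50)

Gamble A = 0.1 × 11 + 0.1 × 22 + 0.3 × 20 + 0.5 × 9 = 1.1 + 2.2 + 6 + 4.5 = 13.8
Gamble B = 0.25 × 85 + 0.125 × 66 + 0.375 × (-17) + 0.125 × 55 + 0.125 × 52 = 21.25 + 8.25 − 6.375 + 6.875 + 6.5 = 36.5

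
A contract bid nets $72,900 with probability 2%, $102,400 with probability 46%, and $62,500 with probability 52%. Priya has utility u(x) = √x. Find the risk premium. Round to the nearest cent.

$1,199.24

E[u] = 0.02·√72900 + 0.46·√102400 + 0.52·√62500 = 0.02·270 + 0.46·320 + 0.52·250 = 282.6
CE = (282.6)² = 79862.76
Risk premium = EV − CE = 81062 − 79862.76 = 1199.24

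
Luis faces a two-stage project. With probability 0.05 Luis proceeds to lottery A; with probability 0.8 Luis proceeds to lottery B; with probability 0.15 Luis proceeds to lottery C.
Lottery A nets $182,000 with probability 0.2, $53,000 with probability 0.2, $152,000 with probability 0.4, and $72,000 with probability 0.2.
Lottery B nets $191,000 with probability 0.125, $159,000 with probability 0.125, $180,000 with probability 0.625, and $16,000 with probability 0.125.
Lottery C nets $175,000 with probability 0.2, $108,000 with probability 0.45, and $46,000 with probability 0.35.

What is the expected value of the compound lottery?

$147,665

EV(A) = 0.2 × 182000 + 0.2 × 53000 + 0.4 × 152000 + 0.2 × 72000 = 36400 + 10600 + 60800 + 14400 = 122200
EV(B) = 0.125 × 191000 + 0.125 × 159000 + 0.625 × 180000 + 0.125 × 16000 = 23875 + 19875 + 112500 + 2000 = 158250
EV(C) = 0.2 × 175000 + 0.45 × 108000 + 0.35 × 46000 = 35000 + 48600 + 16100 = 99700
Overall = 0.05 × 122200 + 0.8 × 158250 + 0.15 × 99700 = 6110 + 126600 + 14955 = 147665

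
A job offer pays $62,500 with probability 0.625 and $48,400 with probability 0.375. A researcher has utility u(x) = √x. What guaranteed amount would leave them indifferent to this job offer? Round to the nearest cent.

$57,001.56

E[u] = 0.625·√62500 + 0.375·√48400 = 0.625·250 + 0.375·220 = 238.75
CE = (238.75)² = 57001.5625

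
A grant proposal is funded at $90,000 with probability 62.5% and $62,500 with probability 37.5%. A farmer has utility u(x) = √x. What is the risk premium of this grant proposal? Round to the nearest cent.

E[u] = 0.625·√90000 + 0.375·√62500 = 0.625·300 + 0.375·250 = 281.25
CE = (281.25)² = 79101.5625
Risk premium = EV − CE = 79687.5 − 79101.5625 = 585.9375

$585.94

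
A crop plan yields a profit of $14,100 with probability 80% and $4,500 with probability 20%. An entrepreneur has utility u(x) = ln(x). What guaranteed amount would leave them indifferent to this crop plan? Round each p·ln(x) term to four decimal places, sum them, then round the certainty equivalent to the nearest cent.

$11,220.53

E[u] = 0.8·ln(14100) + 0.2·ln(4500) = 7.6431 + 1.6824 = 9.3255
CE = e^9.3255 ≈ 11220.53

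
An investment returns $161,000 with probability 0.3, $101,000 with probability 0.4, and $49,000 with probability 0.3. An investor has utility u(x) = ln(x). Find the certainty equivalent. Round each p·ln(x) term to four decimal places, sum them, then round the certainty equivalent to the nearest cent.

E[u] = 0.3·ln(161000) + 0.4·ln(101000) + 0.3·ln(49000) = 3.5967 + 4.6092 + 3.2399 = 11.4458
CE = e^11.4458 ≈ 93507.79

$93,507.79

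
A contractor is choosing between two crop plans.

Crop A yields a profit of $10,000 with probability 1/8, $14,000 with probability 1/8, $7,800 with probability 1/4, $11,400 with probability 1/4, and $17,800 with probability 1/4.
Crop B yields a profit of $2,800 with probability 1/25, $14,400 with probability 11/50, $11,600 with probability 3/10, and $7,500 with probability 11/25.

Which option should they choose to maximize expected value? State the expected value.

Crop A = 1/8 × 10000 + 1/8 × 14000 + 1/4 × 7800 + 1/4 × 11400 + 1/4 × 17800 = 1250 + 1750 + 1950 + 2850 + 4450 = 12250
Crop B = 1/25 × 2800 + 11/50 × 14400 + 3/10 × 11600 + 11/25 × 7500 = 112 + 3168 + 3480 + 3300 = 10060

Crop A ($12,250)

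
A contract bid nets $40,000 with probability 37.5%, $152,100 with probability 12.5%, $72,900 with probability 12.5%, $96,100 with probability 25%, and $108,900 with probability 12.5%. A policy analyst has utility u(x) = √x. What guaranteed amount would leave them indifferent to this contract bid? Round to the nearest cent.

E[u] = 0.375·√40000 + 0.125·√152100 + 0.125·√72900 + 0.25·√96100 + 0.125·√108900 = 0.375·200 + 0.125·390 + 0.125·270 + 0.25·310 + 0.125·330 = 276.25
CE = (276.25)² = 76314.0625

$76,314.06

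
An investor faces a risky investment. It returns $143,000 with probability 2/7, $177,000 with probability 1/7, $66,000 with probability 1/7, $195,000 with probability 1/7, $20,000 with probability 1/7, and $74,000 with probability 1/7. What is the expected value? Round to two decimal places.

$116,857.14

EV = 2/7 × 143000 + 1/7 × 177000 + 1/7 × 66000 + 1/7 × 195000 + 1/7 × 20000 + 1/7 × 74000 = 40857.1429 + 25285.7143 + 9428.5714 + 27857.1429 + 2857.1429 + 10571.4286 = 116857.1429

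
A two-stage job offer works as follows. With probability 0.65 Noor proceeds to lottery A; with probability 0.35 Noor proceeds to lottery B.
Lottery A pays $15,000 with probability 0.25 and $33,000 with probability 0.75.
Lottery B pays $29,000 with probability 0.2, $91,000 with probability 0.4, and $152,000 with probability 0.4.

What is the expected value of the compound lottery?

$54,575

EV(A) = 0.25 × 15000 + 0.75 × 33000 = 3750 + 24750 = 28500
EV(B) = 0.2 × 29000 + 0.4 × 91000 + 0.4 × 152000 = 5800 + 36400 + 60800 = 103000
Overall = 0.65 × 28500 + 0.35 × 103000 = 18525 + 36050 = 54575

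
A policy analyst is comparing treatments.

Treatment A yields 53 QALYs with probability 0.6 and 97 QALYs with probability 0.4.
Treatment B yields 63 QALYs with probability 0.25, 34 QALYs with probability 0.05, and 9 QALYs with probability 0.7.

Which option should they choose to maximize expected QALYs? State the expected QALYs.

Treatment A = 0.6 × 53 + 0.4 × 97 = 31.8 + 38.8 = 70.6
Treatment B = 0.25 × 63 + 0.05 × 34 + 0.7 × 9 = 15.75 + 1.7 + 6.3 = 23.75

Treatment A (70.6 QALYs)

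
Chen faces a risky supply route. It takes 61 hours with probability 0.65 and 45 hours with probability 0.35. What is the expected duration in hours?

EV = 0.65 × 61 + 0.35 × 45 = 39.65 + 15.75 = 55.4

55.4 hours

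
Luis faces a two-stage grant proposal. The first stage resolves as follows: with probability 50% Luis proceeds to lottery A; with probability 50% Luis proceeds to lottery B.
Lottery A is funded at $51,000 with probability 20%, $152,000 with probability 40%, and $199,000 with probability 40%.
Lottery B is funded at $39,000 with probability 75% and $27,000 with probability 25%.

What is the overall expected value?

EV(A) = 0.2 × 51000 + 0.4 × 152000 + 0.4 × 199000 = 10200 + 60800 + 79600 = 150600
EV(B) = 0.75 × 39000 + 0.25 × 27000 = 29250 + 6750 = 36000
Overall = 0.5 × 150600 + 0.5 × 36000 = 75300 + 18000 = 93300

$93,300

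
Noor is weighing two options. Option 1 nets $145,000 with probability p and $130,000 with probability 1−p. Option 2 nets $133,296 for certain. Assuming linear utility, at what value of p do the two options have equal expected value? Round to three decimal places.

p·145000 + (1−p)·130000 = 133296
15000p + 130000 = 133296
p = (133296 − 130000) / 15000

p = 0.220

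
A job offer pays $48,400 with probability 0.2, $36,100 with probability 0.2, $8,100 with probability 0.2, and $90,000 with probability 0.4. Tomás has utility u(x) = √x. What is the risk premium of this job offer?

$6,120

E[u] = 0.2·√48400 + 0.2·√36100 + 0.2·√8100 + 0.4·√90000 = 0.2·220 + 0.2·190 + 0.2·90 + 0.4·300 = 220
CE = (220)² = 48400
Risk premium = EV − CE = 54520 − 48400 = 6120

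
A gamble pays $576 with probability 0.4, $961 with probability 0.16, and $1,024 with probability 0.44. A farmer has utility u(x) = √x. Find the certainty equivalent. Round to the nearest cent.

E[u] = 0.4·√576 + 0.16·√961 + 0.44·√1024 = 0.4·24 + 0.16·31 + 0.44·32 = 28.64
CE = (28.64)² = 820.2496

$820.25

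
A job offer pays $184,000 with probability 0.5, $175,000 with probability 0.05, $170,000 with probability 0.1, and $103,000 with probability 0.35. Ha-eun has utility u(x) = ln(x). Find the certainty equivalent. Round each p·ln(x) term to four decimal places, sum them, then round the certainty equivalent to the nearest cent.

E[u] = 0.5·ln(184000) + 0.05·ln(175000) + 0.1·ln(170000) + 0.35·ln(103000) = 6.0613 + 0.6036 + 1.2044 + 4.0399 = 11.9092
CE = e^11.9092 ≈ 148627.73

$148,627.73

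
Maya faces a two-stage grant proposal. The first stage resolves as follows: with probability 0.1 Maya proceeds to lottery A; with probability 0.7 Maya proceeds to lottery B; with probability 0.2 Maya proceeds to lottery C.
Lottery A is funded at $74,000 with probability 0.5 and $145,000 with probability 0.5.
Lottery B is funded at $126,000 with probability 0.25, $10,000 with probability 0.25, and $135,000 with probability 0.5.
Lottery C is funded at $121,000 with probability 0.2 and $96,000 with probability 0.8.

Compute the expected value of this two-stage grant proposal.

EV(A) = 0.5 × 74000 + 0.5 × 145000 = 37000 + 72500 = 109500
EV(B) = 0.25 × 126000 + 0.25 × 10000 + 0.5 × 135000 = 31500 + 2500 + 67500 = 101500
EV(C) = 0.2 × 121000 + 0.8 × 96000 = 24200 + 76800 = 101000
Overall = 0.1 × 109500 + 0.7 × 101500 + 0.2 × 101000 = 10950 + 71050 + 20200 = 102200

$102,200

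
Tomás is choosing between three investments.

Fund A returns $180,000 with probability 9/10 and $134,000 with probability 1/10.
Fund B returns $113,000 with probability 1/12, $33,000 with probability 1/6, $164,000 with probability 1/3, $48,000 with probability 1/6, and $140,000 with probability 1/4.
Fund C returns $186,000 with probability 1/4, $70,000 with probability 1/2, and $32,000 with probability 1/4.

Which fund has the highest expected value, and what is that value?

Fund A ($175,400)

Fund A = 9/10 × 180000 + 1/10 × 134000 = 162000 + 13400 = 175400
Fund B = 1/12 × 113000 + 1/6 × 33000 + 1/3 × 164000 + 1/6 × 48000 + 1/4 × 140000 = 9416.6667 + 5500 + 54666.6667 + 8000 + 35000 = 112583.3333
Fund C = 1/4 × 186000 + 1/2 × 70000 + 1/4 × 32000 = 46500 + 35000 + 8000 = 89500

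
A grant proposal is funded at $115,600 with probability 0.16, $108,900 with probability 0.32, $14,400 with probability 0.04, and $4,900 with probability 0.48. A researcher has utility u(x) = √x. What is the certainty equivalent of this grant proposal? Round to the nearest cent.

$39,362.56

E[u] = 0.16·√115600 + 0.32·√108900 + 0.04·√14400 + 0.48·√4900 = 0.16·340 + 0.32·330 + 0.04·120 + 0.48·70 = 198.4
CE = (198.4)² = 39362.56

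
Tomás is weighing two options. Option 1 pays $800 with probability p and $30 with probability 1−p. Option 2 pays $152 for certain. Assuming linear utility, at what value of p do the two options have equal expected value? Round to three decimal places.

p = 0.158

p·800 + (1−p)·30 = 152
770p + 30 = 152
p = (152 − 30) / 770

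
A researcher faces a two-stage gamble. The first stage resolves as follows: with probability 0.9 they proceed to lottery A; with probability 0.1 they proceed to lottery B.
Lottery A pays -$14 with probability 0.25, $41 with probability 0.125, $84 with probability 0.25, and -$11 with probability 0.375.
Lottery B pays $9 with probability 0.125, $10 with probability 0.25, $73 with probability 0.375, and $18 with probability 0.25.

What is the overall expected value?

$20.20

EV(A) = 0.25 × (-14) + 0.125 × 41 + 0.25 × 84 + 0.375 × (-11) = -3.5 + 5.125 + 21 − 4.125 = 18.5
EV(B) = 0.125 × 9 + 0.25 × 10 + 0.375 × 73 + 0.25 × 18 = 1.125 + 2.5 + 27.375 + 4.5 = 35.5
Overall = 0.9 × 18.5 + 0.1 × 35.5 = 16.65 + 3.55 = 20.2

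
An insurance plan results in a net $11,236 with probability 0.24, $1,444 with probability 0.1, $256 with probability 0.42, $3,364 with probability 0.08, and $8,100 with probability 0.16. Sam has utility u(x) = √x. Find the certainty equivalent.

$3,025

E[u] = 0.24·√11236 + 0.1·√1444 + 0.42·√256 + 0.08·√3364 + 0.16·√8100 = 0.24·106 + 0.1·38 + 0.42·16 + 0.08·58 + 0.16·90 = 55
CE = (55)² = 3025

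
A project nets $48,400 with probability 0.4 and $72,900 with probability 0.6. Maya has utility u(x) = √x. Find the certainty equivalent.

E[u] = 0.4·√48400 + 0.6·√72900 = 0.4·220 + 0.6·270 = 250
CE = (250)² = 62500

$62,500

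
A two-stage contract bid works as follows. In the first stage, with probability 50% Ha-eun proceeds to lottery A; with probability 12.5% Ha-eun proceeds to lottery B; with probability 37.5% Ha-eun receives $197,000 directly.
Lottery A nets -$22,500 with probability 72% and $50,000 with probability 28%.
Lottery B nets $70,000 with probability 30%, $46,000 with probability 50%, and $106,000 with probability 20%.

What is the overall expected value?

EV(A) = 0.72 × (-22500) + 0.28 × 50000 = -16200 + 14000 = -2200
EV(B) = 0.3 × 70000 + 0.5 × 46000 + 0.2 × 106000 = 21000 + 23000 + 21200 = 65200
Branch C: 197000 (certain)
Overall = 0.5 × (-2200) + 0.125 × 65200 + 0.375 × 197000 = -1100 + 8150 + 73875 = 80925

$80,925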